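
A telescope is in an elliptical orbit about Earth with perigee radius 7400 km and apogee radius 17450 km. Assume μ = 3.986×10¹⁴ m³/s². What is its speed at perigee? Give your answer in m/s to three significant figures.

Semi-major axis a = (r_p + r_a)/2 = 12425 km = 1.242×10⁷ m.
Vis-viva: v² = μ(2/r − 1/a) = 3.986×10¹⁴ × (2.703×10⁻⁷ − 8.048×10⁻⁸) = 7.565×10⁷ m²/s².
v = 8698 m/s.

v ≈ 8700 m/s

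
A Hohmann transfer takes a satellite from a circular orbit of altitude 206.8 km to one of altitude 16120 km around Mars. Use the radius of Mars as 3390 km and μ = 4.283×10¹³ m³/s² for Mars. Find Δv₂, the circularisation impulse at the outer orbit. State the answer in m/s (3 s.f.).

Δv ≈ 655 m/s

r₁ = 3390 + 206.8 = 3596.8 km = 3.5968×10⁶ m.
r₂ = 3390 + 16120 = 19510 km = 1.9510×10⁷ m.
Transfer ellipse a_t = (r₁ + r₂)/2 = 1.155×10⁷ m.
At r₁: circular v_c1 = √(μ/r₁) = 3451 m/s; transfer-periapsis v_p = √[μ(2/r₁ − 1/a_t)] = 4484 m/s.
At r₂: circular v_c2 = √(μ/r₂) = 1482 m/s; transfer-apoapsis v_a = √[μ(2/r₂ − 1/a_t)] = 826.7 m/s.
Δv₂ = v_c2 − v_a = 654.9 m/s.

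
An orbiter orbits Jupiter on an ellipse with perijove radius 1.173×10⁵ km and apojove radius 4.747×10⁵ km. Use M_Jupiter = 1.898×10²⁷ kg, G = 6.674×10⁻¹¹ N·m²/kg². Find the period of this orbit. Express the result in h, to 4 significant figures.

T ≈ 24.97 h

μ = GM = 6.674×10⁻¹¹ × 1.898×10²⁷ = 1.267×10¹⁷ m³/s².
Semi-major axis a = (r_p + r_a)/2 = (1.1730×10⁵ + 4.7470×10⁵)/2 = 2.9600×10⁵ km = 2.960×10⁸ m.
By Kepler's third law T = 2π√(a³/μ) = 2π × 1.431×10⁴ = 8.990×10⁴ s.
= 24.97 h.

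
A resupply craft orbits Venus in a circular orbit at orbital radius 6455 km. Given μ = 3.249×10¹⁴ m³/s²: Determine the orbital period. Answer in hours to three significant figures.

T ≈ 1.59 hours

r = 6455 km = 6.455×10⁶ m.
Kepler's third law: T = 2π√(r³/μ) = 2π√((6.455×10⁶)³ / 3.249×10¹⁴).
r³/μ = 8.278×10⁵ s², so T = 2π × 9.098×10² = 5.717×10³ s.
Converting: 5.717×10³ s ÷ 3600 = 1.588 hours.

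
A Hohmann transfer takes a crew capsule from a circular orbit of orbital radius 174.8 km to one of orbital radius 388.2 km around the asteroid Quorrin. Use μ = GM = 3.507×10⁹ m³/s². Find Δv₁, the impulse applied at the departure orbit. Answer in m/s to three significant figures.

Δv ≈ 24.7 m/s

r₁ = 174.8 km = 1.748×10⁵ m.
r₂ = 388.2 km = 3.882×10⁵ m.
Transfer ellipse a_t = (r₁ + r₂)/2 = 2.815×10⁵ m.
At r₁: circular v_c1 = √(μ/r₁) = 141.6 m/s; transfer-periapsis v_p = √[μ(2/r₁ − 1/a_t)] = 166.3 m/s.
Δv₁ = v_p − v_c1 = 24.69 m/s.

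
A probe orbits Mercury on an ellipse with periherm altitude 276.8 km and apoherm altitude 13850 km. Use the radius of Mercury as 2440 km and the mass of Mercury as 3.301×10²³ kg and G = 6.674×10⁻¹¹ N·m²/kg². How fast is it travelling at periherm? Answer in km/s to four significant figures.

μ = GM = 6.674×10⁻¹¹ × 3.301×10²³ = 2.203×10¹³ m³/s².
r_p = 2440 + 276.8 = 2716.8 km = 2.7168×10⁶ m.
r_a = 2440 + 13850 = 16290 km = 1.6290×10⁷ m.
Semi-major axis a = (r_p + r_a)/2 = 9503.4 km = 9.503×10⁶ m.
Vis-viva: v² = μ(2/r − 1/a) = 2.203×10¹³ × (7.362×10⁻⁷ − 1.052×10⁻⁷) = 1.390×10⁷ m²/s².
v = 3728 m/s = 3.728 km/s.

v ≈ 3.728 km/s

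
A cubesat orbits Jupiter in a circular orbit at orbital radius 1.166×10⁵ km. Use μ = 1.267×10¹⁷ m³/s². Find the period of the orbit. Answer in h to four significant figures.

T ≈ 6.174 h

r = 1.166×10⁵ km = 1.166×10⁸ m.
Kepler's third law: T = 2π√(r³/μ) = 2π√((1.166×10⁸)³ / 1.267×10¹⁷).
r³/μ = 1.251×10⁷ s², so T = 2π × 3.537×10³ = 2.222×10⁴ s.
Converting: 2.222×10⁴ s ÷ 3600 = 6.174 h.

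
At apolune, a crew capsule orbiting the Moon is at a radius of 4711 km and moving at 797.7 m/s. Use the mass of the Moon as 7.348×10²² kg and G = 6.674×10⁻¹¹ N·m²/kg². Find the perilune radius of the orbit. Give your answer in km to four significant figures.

μ = GM = 6.674×10⁻¹¹ × 7.348×10²² = 4.904×10¹² m³/s².
r_a = 4.711×10⁶ m.
Specific energy ε = v²/2 − μ/r = -7.228×10⁵ J/kg, so a = −μ/(2ε) = 3.392×10⁶ m.
The apsides satisfy r_p + r_a = 2a, so the perilune radius is 2a − r_a = 2.074×10⁶ m = 2073.6 km.

perilune radius ≈ 2074 km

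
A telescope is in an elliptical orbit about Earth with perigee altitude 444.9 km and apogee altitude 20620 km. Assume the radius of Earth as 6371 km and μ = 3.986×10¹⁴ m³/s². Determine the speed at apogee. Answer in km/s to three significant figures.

r_p = 6371 + 444.9 = 6815.9 km = 6.8159×10⁶ m.
r_a = 6371 + 20620 = 26991 km = 2.6991×10⁷ m.
Semi-major axis a = (r_p + r_a)/2 = 16903 km = 1.690×10⁷ m.
Vis-viva: v² = μ(2/r − 1/a) = 3.986×10¹⁴ × (7.410×10⁻⁸ − 5.916×10⁻⁸) = 5.955×10⁶ m²/s².
v = 2440 m/s = 2.440 km/s.

v ≈ 2.44 km/s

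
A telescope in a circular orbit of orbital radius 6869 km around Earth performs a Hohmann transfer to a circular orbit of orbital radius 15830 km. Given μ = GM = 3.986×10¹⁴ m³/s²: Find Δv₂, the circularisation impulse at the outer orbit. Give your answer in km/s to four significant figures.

r₁ = 6869 km = 6.869×10⁶ m.
r₂ = 15830 km = 1.583×10⁷ m.
Transfer ellipse a_t = (r₁ + r₂)/2 = 1.135×10⁷ m.
At r₁: circular v_c1 = √(μ/r₁) = 7618 m/s; transfer-perigee v_p = √[μ(2/r₁ − 1/a_t)] = 8997 m/s.
At r₂: circular v_c2 = √(μ/r₂) = 5018 m/s; transfer-apogee v_a = √[μ(2/r₂ − 1/a_t)] = 3904 m/s.
Δv₂ = v_c2 − v_a = 1114 m/s.
= 1.114 km/s.

Δv ≈ 1.114 km/s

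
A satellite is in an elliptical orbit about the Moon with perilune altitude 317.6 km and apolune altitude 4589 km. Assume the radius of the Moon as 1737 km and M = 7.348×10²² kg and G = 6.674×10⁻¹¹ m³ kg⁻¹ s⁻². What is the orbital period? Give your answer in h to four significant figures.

μ = GM = 6.674×10⁻¹¹ × 7.348×10²² = 4.904×10¹² m³/s².
r_p = 1737 + 317.6 = 2054.6 km = 2.0546×10⁶ m.
r_a = 1737 + 4589 = 6326.0 km = 6.3260×10⁶ m.
Semi-major axis a = (r_p + r_a)/2 = (2054.6 + 6326.0)/2 = 4190.3 km = 4.190×10⁶ m.
By Kepler's third law T = 2π√(a³/μ) = 2π × 3.873×10³ = 2.434×10⁴ s.
= 6.760 h.

T ≈ 6.760 h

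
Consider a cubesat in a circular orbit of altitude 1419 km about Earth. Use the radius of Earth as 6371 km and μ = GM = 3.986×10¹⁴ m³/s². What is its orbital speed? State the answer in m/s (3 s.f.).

r = 6371 + 1419 = 7790.0 km = 7.7900×10⁶ m.
For a circular orbit v = √(μ/r) = √(3.986×10¹⁴ / 7.790×10⁶) = √(5.117×10⁷) = 7153 m/s.

v ≈ 7150 m/s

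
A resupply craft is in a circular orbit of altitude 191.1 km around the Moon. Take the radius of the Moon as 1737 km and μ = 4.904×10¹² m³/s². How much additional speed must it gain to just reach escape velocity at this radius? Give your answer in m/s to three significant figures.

r = 1737 + 191.1 = 1928.1 km = 1.9281×10⁶ m.
Circular speed v_c = √(μ/r) = 1595 m/s.
Escape speed v_esc = √(2μ/r) = √2 × v_c = 2255 m/s.
Δv = v_esc − v_c = 660.6 m/s.

Δv ≈ 661 m/s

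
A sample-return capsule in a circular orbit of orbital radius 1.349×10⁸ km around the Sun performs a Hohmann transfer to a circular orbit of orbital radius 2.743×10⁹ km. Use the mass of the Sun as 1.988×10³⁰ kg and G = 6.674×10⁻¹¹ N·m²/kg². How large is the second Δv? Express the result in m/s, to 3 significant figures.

μ = GM = 6.674×10⁻¹¹ × 1.988×10³⁰ = 1.327×10²⁰ m³/s².
r₁ = 1.349×10⁸ km = 1.349×10¹¹ m.
r₂ = 2.743×10⁹ km = 2.743×10¹² m.
Transfer ellipse a_t = (r₁ + r₂)/2 = 1.439×10¹² m.
At r₁: circular v_c1 = √(μ/r₁) = 31360 m/s; transfer-perihelion v_p = √[μ(2/r₁ − 1/a_t)] = 43300 m/s.
At r₂: circular v_c2 = √(μ/r₂) = 6955 m/s; transfer-aphelion v_a = √[μ(2/r₂ − 1/a_t)] = 2129 m/s.
Δv₂ = v_c2 − v_a = 4825 m/s.

Δv ≈ 4830 m/s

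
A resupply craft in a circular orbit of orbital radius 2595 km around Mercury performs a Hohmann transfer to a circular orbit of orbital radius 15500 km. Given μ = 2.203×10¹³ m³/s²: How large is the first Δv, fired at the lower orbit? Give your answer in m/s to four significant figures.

r₁ = 2595 km = 2.595×10⁶ m.
r₂ = 15500 km = 1.550×10⁷ m.
Transfer ellipse a_t = (r₁ + r₂)/2 = 9.048×10⁶ m.
At r₁: circular v_c1 = √(μ/r₁) = 2914 m/s; transfer-periherm v_p = √[μ(2/r₁ − 1/a_t)] = 3814 m/s.
Δv₁ = v_p − v_c1 = 900.0 m/s.

Δv ≈ 900.0 m/s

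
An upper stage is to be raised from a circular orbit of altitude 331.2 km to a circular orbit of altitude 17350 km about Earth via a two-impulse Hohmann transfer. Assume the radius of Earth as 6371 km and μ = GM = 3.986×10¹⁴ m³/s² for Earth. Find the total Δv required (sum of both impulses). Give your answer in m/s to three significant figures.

r₁ = 6371 + 331.2 = 6702.2 km = 6.7022×10⁶ m.
r₂ = 6371 + 17350 = 23721 km = 2.3721×10⁷ m.
Transfer ellipse a_t = (r₁ + r₂)/2 = 1.521×10⁷ m.
At r₁: circular v_c1 = √(μ/r₁) = 7712 m/s; transfer-perigee v_p = √[μ(2/r₁ − 1/a_t)] = 9630 m/s.
Δv₁ = v_p − v_c1 = 1918 m/s.
At r₂: circular v_c2 = √(μ/r₂) = 4099 m/s; transfer-apogee v_a = √[μ(2/r₂ − 1/a_t)] = 2721 m/s.
Δv₂ = v_c2 − v_a = 1378 m/s.
Total Δv = Δv₁ + Δv₂ = 3297 m/s.

Δv_total ≈ 3300 m/s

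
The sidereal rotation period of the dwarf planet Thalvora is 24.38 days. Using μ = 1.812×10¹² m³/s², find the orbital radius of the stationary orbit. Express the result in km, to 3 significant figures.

T = 24.38 days = 2.106×10⁶ s.
A synchronous orbit has period T, so by Kepler's third law a = (μT²/4π²)^(1/3).
μT²/4π² = 1.812×10¹² × (2.106×10⁶)² / 39.48 = 2.037×10²³ m³.
a = 5.883×10⁷ m = 58834 km.

r_sync ≈ 58800 km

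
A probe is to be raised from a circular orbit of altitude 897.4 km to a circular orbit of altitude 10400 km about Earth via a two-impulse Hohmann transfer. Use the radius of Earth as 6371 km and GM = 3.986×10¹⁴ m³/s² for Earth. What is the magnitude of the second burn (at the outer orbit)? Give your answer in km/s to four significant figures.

Δv ≈ 1.084 km/s

r₁ = 6371 + 897.4 = 7268.4 km = 7.2684×10⁶ m.
r₂ = 6371 + 10400 = 16771 km = 1.6771×10⁷ m.
Transfer ellipse a_t = (r₁ + r₂)/2 = 1.202×10⁷ m.
At r₁: circular v_c1 = √(μ/r₁) = 7405 m/s; transfer-perigee v_p = √[μ(2/r₁ − 1/a_t)] = 8747 m/s.
At r₂: circular v_c2 = √(μ/r₂) = 4875 m/s; transfer-apogee v_a = √[μ(2/r₂ − 1/a_t)] = 3791 m/s.
Δv₂ = v_c2 − v_a = 1084 m/s.
= 1.084 km/s.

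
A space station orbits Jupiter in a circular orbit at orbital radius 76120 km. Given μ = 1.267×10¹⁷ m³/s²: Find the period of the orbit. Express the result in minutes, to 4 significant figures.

T ≈ 195.4 minutes

r = 76120 km = 7.612×10⁷ m.
Kepler's third law: T = 2π√(r³/μ) = 2π√((7.612×10⁷)³ / 1.267×10¹⁷).
r³/μ = 3.481×10⁶ s², so T = 2π × 1.866×10³ = 1.172×10⁴ s.
Converting: 1.172×10⁴ s ÷ 60.00 = 195.4 minutes.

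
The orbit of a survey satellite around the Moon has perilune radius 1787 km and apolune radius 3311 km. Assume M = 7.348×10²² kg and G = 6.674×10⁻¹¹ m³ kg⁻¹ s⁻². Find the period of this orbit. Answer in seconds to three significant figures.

T ≈ 11500 seconds

μ = GM = 6.674×10⁻¹¹ × 7.348×10²² = 4.904×10¹² m³/s².
Semi-major axis a = (r_p + r_a)/2 = (1787.0 + 3311.0)/2 = 2549.0 km = 2.549×10⁶ m.
By Kepler's third law T = 2π√(a³/μ) = 2π × 1.838×10³ = 1.155×10⁴ s.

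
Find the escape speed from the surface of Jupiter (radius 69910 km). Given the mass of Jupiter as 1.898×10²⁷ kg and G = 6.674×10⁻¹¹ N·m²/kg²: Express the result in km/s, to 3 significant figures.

v_esc ≈ 60.2 km/s

μ = GM = 6.674×10⁻¹¹ × 1.898×10²⁷ = 1.267×10¹⁷ m³/s².
r = R = 6.991×10⁷ m.
Escape speed v_esc = √(2μ/r) = √(2 × 1.267×10¹⁷ / 6.991×10⁷) = √(3.624×10⁹) = 60200 m/s.
= 60.20 km/s.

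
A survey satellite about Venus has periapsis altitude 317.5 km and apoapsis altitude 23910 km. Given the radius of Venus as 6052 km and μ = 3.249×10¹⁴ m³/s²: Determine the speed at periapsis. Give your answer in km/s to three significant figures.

v ≈ 9.17 km/s

r_p = 6052 + 317.5 = 6369.5 km = 6.3695×10⁶ m.
r_a = 6052 + 23910 = 29962 km = 2.9962×10⁷ m.
Semi-major axis a = (r_p + r_a)/2 = 18166 km = 1.817×10⁷ m.
Vis-viva: v² = μ(2/r − 1/a) = 3.249×10¹⁴ × (3.140×10⁻⁷ − 5.505×10⁻⁸) = 8.413×10⁷ m²/s².
v = 9172 m/s = 9.172 km/s.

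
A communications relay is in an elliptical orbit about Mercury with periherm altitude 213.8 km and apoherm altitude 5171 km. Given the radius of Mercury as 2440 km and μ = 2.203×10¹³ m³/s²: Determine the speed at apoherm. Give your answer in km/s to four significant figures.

r_p = 2440 + 213.8 = 2653.8 km = 2.6538×10⁶ m.
r_a = 2440 + 5171 = 7611.0 km = 7.6110×10⁶ m.
Semi-major axis a = (r_p + r_a)/2 = 5132.4 km = 5.132×10⁶ m.
Vis-viva: v² = μ(2/r − 1/a) = 2.203×10¹³ × (2.628×10⁻⁷ − 1.948×10⁻⁷) = 1.497×10⁶ m²/s².
v = 1223 m/s = 1.223 km/s.

v ≈ 1.223 km/s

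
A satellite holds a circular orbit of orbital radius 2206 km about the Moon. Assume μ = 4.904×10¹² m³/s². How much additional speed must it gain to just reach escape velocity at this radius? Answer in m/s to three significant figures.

Δv ≈ 618 m/s

r = 2206 km = 2.206×10⁶ m.
Circular speed v_c = √(μ/r) = 1491 m/s.
Escape speed v_esc = √(2μ/r) = √2 × v_c = 2109 m/s.
Δv = v_esc − v_c = 617.6 m/s.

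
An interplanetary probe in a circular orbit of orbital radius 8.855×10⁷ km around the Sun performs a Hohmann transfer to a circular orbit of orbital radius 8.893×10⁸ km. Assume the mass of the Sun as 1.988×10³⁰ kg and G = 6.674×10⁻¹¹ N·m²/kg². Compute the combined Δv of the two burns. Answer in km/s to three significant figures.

μ = GM = 6.674×10⁻¹¹ × 1.988×10³⁰ = 1.327×10²⁰ m³/s².
r₁ = 8.855×10⁷ km = 8.855×10¹⁰ m.
r₂ = 8.893×10⁸ km = 8.893×10¹¹ m.
Transfer ellipse a_t = (r₁ + r₂)/2 = 4.889×10¹¹ m.
At r₁: circular v_c1 = √(μ/r₁) = 38710 m/s; transfer-perihelion v_p = √[μ(2/r₁ − 1/a_t)] = 52200 m/s.
Δv₁ = v_p − v_c1 = 13500 m/s.
At r₂: circular v_c2 = √(μ/r₂) = 12210 m/s; transfer-aphelion v_a = √[μ(2/r₂ − 1/a_t)] = 5198 m/s.
Δv₂ = v_c2 − v_a = 7016 m/s.
Total Δv = Δv₁ + Δv₂ = 20510 m/s = 20.51 km/s.

Δv_total ≈ 20.5 km/s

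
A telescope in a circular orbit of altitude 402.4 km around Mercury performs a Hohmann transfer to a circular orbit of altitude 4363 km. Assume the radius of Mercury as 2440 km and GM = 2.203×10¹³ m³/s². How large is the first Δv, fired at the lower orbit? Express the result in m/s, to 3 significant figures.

Δv ≈ 523 m/s

r₁ = 2440 + 402.4 = 2842.4 km = 2.8424×10⁶ m.
r₂ = 2440 + 4363 = 6803.0 km = 6.8030×10⁶ m.
Transfer ellipse a_t = (r₁ + r₂)/2 = 4.823×10⁶ m.
At r₁: circular v_c1 = √(μ/r₁) = 2784 m/s; transfer-periherm v_p = √[μ(2/r₁ − 1/a_t)] = 3307 m/s.
Δv₁ = v_p − v_c1 = 522.5 m/s.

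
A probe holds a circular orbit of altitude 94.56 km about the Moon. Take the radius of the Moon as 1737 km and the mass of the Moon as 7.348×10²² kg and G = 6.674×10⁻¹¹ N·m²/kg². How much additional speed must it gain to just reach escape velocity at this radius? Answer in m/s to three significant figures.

μ = GM = 6.674×10⁻¹¹ × 7.348×10²² = 4.904×10¹² m³/s².
r = 1737 + 94.56 = 1831.6 km = 1.8316×10⁶ m.
Circular speed v_c = √(μ/r) = 1636 m/s.
Escape speed v_esc = √(2μ/r) = √2 × v_c = 2314 m/s.
Δv = v_esc − v_c = 677.8 m/s.

Δv ≈ 678 m/s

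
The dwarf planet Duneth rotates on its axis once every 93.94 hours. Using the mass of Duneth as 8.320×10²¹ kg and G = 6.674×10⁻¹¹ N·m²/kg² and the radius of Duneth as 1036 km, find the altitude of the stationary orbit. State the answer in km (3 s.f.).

h_sync ≈ 10700 km

μ = GM = 6.674×10⁻¹¹ × 8.320×10²¹ = 5.553×10¹¹ m³/s².
T = 93.94 hours = 3.382×10⁵ s.
A synchronous orbit has period T, so by Kepler's third law a = (μT²/4π²)^(1/3).
μT²/4π² = 5.553×10¹¹ × (3.382×10⁵)² / 39.48 = 1.609×10²¹ m³.
a = 1.172×10⁷ m = 11717 km.
Altitude h = a − R = 11717 − 1036 = 10681 km.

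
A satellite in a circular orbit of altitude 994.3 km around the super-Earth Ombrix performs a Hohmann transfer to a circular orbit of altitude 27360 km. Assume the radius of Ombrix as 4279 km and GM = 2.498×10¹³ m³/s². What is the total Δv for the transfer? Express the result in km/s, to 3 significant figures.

Δv_total ≈ 1.09 km/s

r₁ = 4279 + 994.3 = 5273.3 km = 5.2733×10⁶ m.
r₂ = 4279 + 27360 = 31639 km = 3.1639×10⁷ m.
Transfer ellipse a_t = (r₁ + r₂)/2 = 1.846×10⁷ m.
At r₁: circular v_c1 = √(μ/r₁) = 2176 m/s; transfer-periapsis v_p = √[μ(2/r₁ − 1/a_t)] = 2850 m/s.
Δv₁ = v_p − v_c1 = 673.2 m/s.
At r₂: circular v_c2 = √(μ/r₂) = 888.6 m/s; transfer-apoapsis v_a = √[μ(2/r₂ − 1/a_t)] = 475.0 m/s.
Δv₂ = v_c2 − v_a = 413.6 m/s.
Total Δv = Δv₁ + Δv₂ = 1087 m/s = 1.087 km/s.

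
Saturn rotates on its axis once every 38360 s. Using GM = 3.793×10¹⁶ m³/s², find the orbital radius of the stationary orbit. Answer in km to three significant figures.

A synchronous orbit has period T, so by Kepler's third law a = (μT²/4π²)^(1/3).
μT²/4π² = 3.793×10¹⁶ × (3.836×10⁴)² / 39.48 = 1.414×10²⁴ m³.
a = 1.122×10⁸ m = 1.1223×10⁵ km.

r_sync ≈ 1.12×10⁵ km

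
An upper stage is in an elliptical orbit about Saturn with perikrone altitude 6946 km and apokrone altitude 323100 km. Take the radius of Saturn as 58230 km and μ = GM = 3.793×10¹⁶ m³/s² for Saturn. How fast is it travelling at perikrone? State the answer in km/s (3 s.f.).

v ≈ 31.5 km/s

r_p = 58230 + 6946 = 65176 km = 6.5176×10⁷ m.
r_a = 58230 + 323100 = 381330 km = 3.8133×10⁸ m.
Semi-major axis a = (r_p + r_a)/2 = 2.2325×10⁵ km = 2.233×10⁸ m.
Vis-viva: v² = μ(2/r − 1/a) = 3.793×10¹⁶ × (3.069×10⁻⁸ − 4.479×10⁻⁹) = 9.940×10⁸ m²/s².
v = 31530 m/s = 31.53 km/s.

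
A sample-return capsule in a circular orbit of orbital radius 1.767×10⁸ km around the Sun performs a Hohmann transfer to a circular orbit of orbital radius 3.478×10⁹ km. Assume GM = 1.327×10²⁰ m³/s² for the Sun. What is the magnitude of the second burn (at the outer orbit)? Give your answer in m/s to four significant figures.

Δv ≈ 4256 m/s

r₁ = 1.767×10⁸ km = 1.767×10¹¹ m.
r₂ = 3.478×10⁹ km = 3.478×10¹² m.
Transfer ellipse a_t = (r₁ + r₂)/2 = 1.827×10¹² m.
At r₁: circular v_c1 = √(μ/r₁) = 27400 m/s; transfer-perihelion v_p = √[μ(2/r₁ − 1/a_t)] = 37810 m/s.
At r₂: circular v_c2 = √(μ/r₂) = 6177 m/s; transfer-aphelion v_a = √[μ(2/r₂ − 1/a_t)] = 1921 m/s.
Δv₂ = v_c2 − v_a = 4256 m/s.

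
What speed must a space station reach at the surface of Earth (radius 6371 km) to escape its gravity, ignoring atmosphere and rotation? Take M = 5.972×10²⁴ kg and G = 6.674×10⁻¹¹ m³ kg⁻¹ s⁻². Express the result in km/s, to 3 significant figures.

μ = GM = 6.674×10⁻¹¹ × 5.972×10²⁴ = 3.986×10¹⁴ m³/s².
r = R = 6.371×10⁶ m.
Escape speed v_esc = √(2μ/r) = √(2 × 3.986×10¹⁴ / 6.371×10⁶) = √(1.251×10⁸) = 11190 m/s.
= 11.19 km/s.

v_esc ≈ 11.2 km/s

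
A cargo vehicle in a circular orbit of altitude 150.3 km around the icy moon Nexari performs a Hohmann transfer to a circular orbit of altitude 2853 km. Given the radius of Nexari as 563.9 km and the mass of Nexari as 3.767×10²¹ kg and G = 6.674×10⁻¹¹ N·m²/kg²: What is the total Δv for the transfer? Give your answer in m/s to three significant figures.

Δv_total ≈ 282 m/s

μ = GM = 6.674×10⁻¹¹ × 3.767×10²¹ = 2.514×10¹¹ m³/s².
r₁ = 563.9 + 150.3 = 714.20 km = 7.1420×10⁵ m.
r₂ = 563.9 + 2853 = 3416.9 km = 3.4169×10⁶ m.
Transfer ellipse a_t = (r₁ + r₂)/2 = 2.066×10⁶ m.
At r₁: circular v_c1 = √(μ/r₁) = 593.3 m/s; transfer-periapsis v_p = √[μ(2/r₁ − 1/a_t)] = 763.1 m/s.
Δv₁ = v_p − v_c1 = 169.8 m/s.
At r₂: circular v_c2 = √(μ/r₂) = 271.3 m/s; transfer-apoapsis v_a = √[μ(2/r₂ − 1/a_t)] = 159.5 m/s.
Δv₂ = v_c2 − v_a = 111.8 m/s.
Total Δv = Δv₁ + Δv₂ = 281.5 m/s.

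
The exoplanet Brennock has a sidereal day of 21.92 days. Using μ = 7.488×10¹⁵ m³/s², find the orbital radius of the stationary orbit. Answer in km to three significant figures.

T = 21.92 days = 1.894×10⁶ s.
A synchronous orbit has period T, so by Kepler's third law a = (μT²/4π²)^(1/3).
μT²/4π² = 7.488×10¹⁵ × (1.894×10⁶)² / 39.48 = 6.803×10²⁶ m³.
a = 8.795×10⁸ m = 8.7950×10⁵ km.

r_sync ≈ 8.80×10⁵ km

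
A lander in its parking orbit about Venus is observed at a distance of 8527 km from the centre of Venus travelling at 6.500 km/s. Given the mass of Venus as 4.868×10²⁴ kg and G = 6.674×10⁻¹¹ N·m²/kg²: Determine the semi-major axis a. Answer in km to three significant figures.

μ = GM = 6.674×10⁻¹¹ × 4.868×10²⁴ = 3.249×10¹⁴ m³/s².
r = 8.527×10⁶ m.
Specific orbital energy ε = v²/2 − μ/r = (6500)²/2 − 3.249×10¹⁴/8.527×10⁶ = -1.698×10⁷ J/kg.
Since ε = −μ/(2a), a = −μ/(2ε) = 9.569×10⁶ m = 9568.9 km.

a ≈ 9570 km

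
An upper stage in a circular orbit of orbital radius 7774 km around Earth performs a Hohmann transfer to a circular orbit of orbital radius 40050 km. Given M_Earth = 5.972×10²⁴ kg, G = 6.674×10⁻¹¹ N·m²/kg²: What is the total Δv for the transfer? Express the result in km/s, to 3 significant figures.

Δv_total ≈ 3.46 km/s

μ = GM = 6.674×10⁻¹¹ × 5.972×10²⁴ = 3.986×10¹⁴ m³/s².
r₁ = 7774 km = 7.774×10⁶ m.
r₂ = 40050 km = 4.005×10⁷ m.
Transfer ellipse a_t = (r₁ + r₂)/2 = 2.391×10⁷ m.
At r₁: circular v_c1 = √(μ/r₁) = 7160 m/s; transfer-perigee v_p = √[μ(2/r₁ − 1/a_t)] = 9267 m/s.
Δv₁ = v_p − v_c1 = 2106 m/s.
At r₂: circular v_c2 = √(μ/r₂) = 3155 m/s; transfer-apogee v_a = √[μ(2/r₂ − 1/a_t)] = 1799 m/s.
Δv₂ = v_c2 − v_a = 1356 m/s.
Total Δv = Δv₁ + Δv₂ = 3462 m/s = 3.462 km/s.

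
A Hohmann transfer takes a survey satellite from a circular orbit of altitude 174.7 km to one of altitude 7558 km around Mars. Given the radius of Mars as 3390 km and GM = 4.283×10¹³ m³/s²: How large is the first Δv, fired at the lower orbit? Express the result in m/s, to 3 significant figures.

Δv ≈ 791 m/s

r₁ = 3390 + 174.7 = 3564.7 km = 3.5647×10⁶ m.
r₂ = 3390 + 7558 = 10948 km = 1.0948×10⁷ m.
Transfer ellipse a_t = (r₁ + r₂)/2 = 7.256×10⁶ m.
At r₁: circular v_c1 = √(μ/r₁) = 3466 m/s; transfer-periapsis v_p = √[μ(2/r₁ − 1/a_t)] = 4258 m/s.
Δv₁ = v_p − v_c1 = 791.4 m/s.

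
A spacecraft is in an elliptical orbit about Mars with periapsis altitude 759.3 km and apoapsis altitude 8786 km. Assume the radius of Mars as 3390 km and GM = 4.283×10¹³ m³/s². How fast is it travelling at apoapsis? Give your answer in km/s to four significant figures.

r_p = 3390 + 759.3 = 4149.3 km = 4.1493×10⁶ m.
r_a = 3390 + 8786 = 12176 km = 1.2176×10⁷ m.
Semi-major axis a = (r_p + r_a)/2 = 8162.6 km = 8.163×10⁶ m.
Vis-viva: v² = μ(2/r − 1/a) = 4.283×10¹³ × (1.643×10⁻⁷ − 1.225×10⁻⁷) = 1.788×10⁶ m²/s².
v = 1337 m/s = 1.337 km/s.

v ≈ 1.337 km/s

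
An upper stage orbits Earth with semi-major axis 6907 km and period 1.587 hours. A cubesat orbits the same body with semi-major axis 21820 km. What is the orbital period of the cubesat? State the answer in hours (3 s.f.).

T₂ ≈ 8.91 hours

Kepler's third law: T² ∝ a³, so T₂ = T₁ (a₂/a₁)^(3/2).
a₂/a₁ = 3.159, (a₂/a₁)^(3/2) = 5.615.
T₂ = 1.587 × 5.615 = 8.911 hours.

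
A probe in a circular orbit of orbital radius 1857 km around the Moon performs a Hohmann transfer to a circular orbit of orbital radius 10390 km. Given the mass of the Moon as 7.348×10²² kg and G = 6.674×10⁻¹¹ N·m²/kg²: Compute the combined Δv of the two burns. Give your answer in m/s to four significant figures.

Δv_total ≈ 800.4 m/s

μ = GM = 6.674×10⁻¹¹ × 7.348×10²² = 4.904×10¹² m³/s².
r₁ = 1857 km = 1.857×10⁶ m.
r₂ = 10390 km = 1.039×10⁷ m.
Transfer ellipse a_t = (r₁ + r₂)/2 = 6.124×10⁶ m.
At r₁: circular v_c1 = √(μ/r₁) = 1625 m/s; transfer-perilune v_p = √[μ(2/r₁ − 1/a_t)] = 2117 m/s.
Δv₁ = v_p − v_c1 = 491.7 m/s.
At r₂: circular v_c2 = √(μ/r₂) = 687.0 m/s; transfer-apolune v_a = √[μ(2/r₂ − 1/a_t)] = 378.3 m/s.
Δv₂ = v_c2 − v_a = 308.7 m/s.
Total Δv = Δv₁ + Δv₂ = 800.4 m/s.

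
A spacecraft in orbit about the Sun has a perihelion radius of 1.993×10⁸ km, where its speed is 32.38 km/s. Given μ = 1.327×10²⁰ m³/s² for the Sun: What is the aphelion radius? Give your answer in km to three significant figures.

r_p = 1.993×10¹¹ m.
Specific energy ε = v²/2 − μ/r = -1.416×10⁸ J/kg, so a = −μ/(2ε) = 4.686×10¹¹ m.
The apsides satisfy r_p + r_a = 2a, so the aphelion radius is 2a − r_p = 7.379×10¹¹ m = 7.3786×10⁸ km.

aphelion radius ≈ 7.38×10⁸ km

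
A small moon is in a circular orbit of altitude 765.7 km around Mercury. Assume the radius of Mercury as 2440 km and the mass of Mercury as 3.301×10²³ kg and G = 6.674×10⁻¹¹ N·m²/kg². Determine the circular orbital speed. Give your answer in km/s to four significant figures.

v ≈ 2.622 km/s

μ = GM = 6.674×10⁻¹¹ × 3.301×10²³ = 2.203×10¹³ m³/s².
r = 2440 + 765.7 = 3205.7 km = 3.2057×10⁶ m.
For a circular orbit v = √(μ/r) = √(2.203×10¹³ / 3.206×10⁶) = √(6.872×10⁶) = 2622 m/s.
That is 2.622 km/s.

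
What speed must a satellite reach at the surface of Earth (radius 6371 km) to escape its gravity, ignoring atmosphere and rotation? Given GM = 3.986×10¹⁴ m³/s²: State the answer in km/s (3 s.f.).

r = R = 6.371×10⁶ m.
Escape speed v_esc = √(2μ/r) = √(2 × 3.986×10¹⁴ / 6.371×10⁶) = √(1.251×10⁸) = 11190 m/s.
= 11.19 km/s.

v_esc ≈ 11.2 km/s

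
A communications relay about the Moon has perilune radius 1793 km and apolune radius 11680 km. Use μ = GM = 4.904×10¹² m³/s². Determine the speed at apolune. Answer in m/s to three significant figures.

Semi-major axis a = (r_p + r_a)/2 = 6736.5 km = 6.736×10⁶ m.
Vis-viva: v² = μ(2/r − 1/a) = 4.904×10¹² × (1.712×10⁻⁷ − 1.484×10⁻⁷) = 1.118×10⁵ m²/s².
v = 334.3 m/s.

v ≈ 334 m/s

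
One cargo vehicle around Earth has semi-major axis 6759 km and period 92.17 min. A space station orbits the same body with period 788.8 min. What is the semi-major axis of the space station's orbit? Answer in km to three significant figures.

Kepler's third law: a³ ∝ T², so a₂ = a₁ (T₂/T₁)^(2/3).
T₂/T₁ = 8.558, (T₂/T₁)^(2/3) = 4.184.
a₂ = 6759 × 4.184 = 28280 km.

a₂ ≈ 28300 km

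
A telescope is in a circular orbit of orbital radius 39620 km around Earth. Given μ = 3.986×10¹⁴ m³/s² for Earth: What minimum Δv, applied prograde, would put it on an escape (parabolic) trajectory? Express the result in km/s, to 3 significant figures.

Δv ≈ 1.31 km/s

r = 39620 km = 3.962×10⁷ m.
Circular speed v_c = √(μ/r) = 3172 m/s.
Escape speed v_esc = √(2μ/r) = √2 × v_c = 4486 m/s.
Δv = v_esc − v_c = 1314 m/s = 1.314 km/s.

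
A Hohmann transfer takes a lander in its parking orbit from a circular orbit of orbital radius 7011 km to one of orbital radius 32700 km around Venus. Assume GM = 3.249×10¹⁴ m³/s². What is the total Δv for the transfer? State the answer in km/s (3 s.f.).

r₁ = 7011 km = 7.011×10⁶ m.
r₂ = 32700 km = 3.270×10⁷ m.
Transfer ellipse a_t = (r₁ + r₂)/2 = 1.986×10⁷ m.
At r₁: circular v_c1 = √(μ/r₁) = 6807 m/s; transfer-periapsis v_p = √[μ(2/r₁ − 1/a_t)] = 8736 m/s.
Δv₁ = v_p − v_c1 = 1929 m/s.
At r₂: circular v_c2 = √(μ/r₂) = 3152 m/s; transfer-apoapsis v_a = √[μ(2/r₂ − 1/a_t)] = 1873 m/s.
Δv₂ = v_c2 − v_a = 1279 m/s.
Total Δv = Δv₁ + Δv₂ = 3208 m/s = 3.208 km/s.

Δv_total ≈ 3.21 km/s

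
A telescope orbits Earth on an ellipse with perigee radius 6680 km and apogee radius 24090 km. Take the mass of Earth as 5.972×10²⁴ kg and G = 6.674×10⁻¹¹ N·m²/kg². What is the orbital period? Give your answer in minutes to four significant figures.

μ = GM = 6.674×10⁻¹¹ × 5.972×10²⁴ = 3.986×10¹⁴ m³/s².
Semi-major axis a = (r_p + r_a)/2 = (6680.0 + 24090)/2 = 15385 km = 1.538×10⁷ m.
By Kepler's third law T = 2π√(a³/μ) = 2π × 3.023×10³ = 1.899×10⁴ s.
= 316.5 minutes.

T ≈ 316.5 minutes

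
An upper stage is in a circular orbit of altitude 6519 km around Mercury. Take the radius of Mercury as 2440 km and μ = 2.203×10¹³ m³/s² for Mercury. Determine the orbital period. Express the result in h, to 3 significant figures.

r = 2440 + 6519 = 8959.0 km = 8.9590×10⁶ m.
Kepler's third law: T = 2π√(r³/μ) = 2π√((8.959×10⁶)³ / 2.203×10¹³).
r³/μ = 3.264×10⁷ s², so T = 2π × 5.713×10³ = 3.590×10⁴ s.
Converting: 3.590×10⁴ s ÷ 3600 = 9.971 h.

T ≈ 9.97 h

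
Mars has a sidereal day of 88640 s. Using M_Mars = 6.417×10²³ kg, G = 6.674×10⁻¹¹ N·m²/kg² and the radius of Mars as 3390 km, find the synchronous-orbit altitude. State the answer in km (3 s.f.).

μ = GM = 6.674×10⁻¹¹ × 6.417×10²³ = 4.283×10¹³ m³/s².
A synchronous orbit has period T, so by Kepler's third law a = (μT²/4π²)^(1/3).
μT²/4π² = 4.283×10¹³ × (8.864×10⁴)² / 39.48 = 8.524×10²¹ m³.
a = 2.043×10⁷ m = 20427 km.
Altitude h = a − R = 20427 − 3390 = 17037 km.

h_sync ≈ 17000 km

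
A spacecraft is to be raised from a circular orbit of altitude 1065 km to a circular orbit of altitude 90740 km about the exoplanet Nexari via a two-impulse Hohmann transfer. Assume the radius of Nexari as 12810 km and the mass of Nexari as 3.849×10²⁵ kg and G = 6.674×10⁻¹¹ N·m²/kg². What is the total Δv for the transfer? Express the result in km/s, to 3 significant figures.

Δv_total ≈ 7.02 km/s

μ = GM = 6.674×10⁻¹¹ × 3.849×10²⁵ = 2.569×10¹⁵ m³/s².
r₁ = 12810 + 1065 = 13875 km = 1.3875×10⁷ m.
r₂ = 12810 + 90740 = 103550 km = 1.0355×10⁸ m.
Transfer ellipse a_t = (r₁ + r₂)/2 = 5.871×10⁷ m.
At r₁: circular v_c1 = √(μ/r₁) = 13610 m/s; transfer-periapsis v_p = √[μ(2/r₁ − 1/a_t)] = 18070 m/s.
Δv₁ = v_p − v_c1 = 4463 m/s.
At r₂: circular v_c2 = √(μ/r₂) = 4981 m/s; transfer-apoapsis v_a = √[μ(2/r₂ − 1/a_t)] = 2421 m/s.
Δv₂ = v_c2 − v_a = 2559 m/s.
Total Δv = Δv₁ + Δv₂ = 7023 m/s = 7.023 km/s.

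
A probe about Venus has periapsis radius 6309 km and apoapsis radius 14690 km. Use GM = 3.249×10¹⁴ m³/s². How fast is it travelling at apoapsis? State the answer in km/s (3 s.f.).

Semi-major axis a = (r_p + r_a)/2 = 10500 km = 1.050×10⁷ m.
Vis-viva: v² = μ(2/r − 1/a) = 3.249×10¹⁴ × (1.361×10⁻⁷ − 9.524×10⁻⁸) = 1.329×10⁷ m²/s².
v = 3646 m/s = 3.646 km/s.

v ≈ 3.65 km/s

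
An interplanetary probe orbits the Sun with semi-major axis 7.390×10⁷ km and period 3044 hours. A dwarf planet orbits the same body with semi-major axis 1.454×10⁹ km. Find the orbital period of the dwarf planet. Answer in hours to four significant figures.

Kepler's third law: T² ∝ a³, so T₂ = T₁ (a₂/a₁)^(3/2).
a₂/a₁ = 19.68, (a₂/a₁)^(3/2) = 87.27.
T₂ = 3044 × 87.27 = 2.657×10⁵ hours.

T₂ ≈ 2.657×10⁵ hours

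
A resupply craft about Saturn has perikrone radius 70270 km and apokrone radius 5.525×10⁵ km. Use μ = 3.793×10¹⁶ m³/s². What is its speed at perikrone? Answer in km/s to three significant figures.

Semi-major axis a = (r_p + r_a)/2 = 3.1138×10⁵ km = 3.114×10⁸ m.
Vis-viva: v² = μ(2/r − 1/a) = 3.793×10¹⁶ × (2.846×10⁻⁸ − 3.211×10⁻⁹) = 9.577×10⁸ m²/s².
v = 30950 m/s = 30.95 km/s.

v ≈ 30.9 km/s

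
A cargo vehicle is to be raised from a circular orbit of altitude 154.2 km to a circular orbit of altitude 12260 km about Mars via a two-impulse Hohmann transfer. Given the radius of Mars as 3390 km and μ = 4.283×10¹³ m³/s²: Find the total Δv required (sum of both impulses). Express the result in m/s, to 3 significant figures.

Δv_total ≈ 1610 m/s

r₁ = 3390 + 154.2 = 3544.2 km = 3.5442×10⁶ m.
r₂ = 3390 + 12260 = 15650 km = 1.5650×10⁷ m.
Transfer ellipse a_t = (r₁ + r₂)/2 = 9.597×10⁶ m.
At r₁: circular v_c1 = √(μ/r₁) = 3476 m/s; transfer-periapsis v_p = √[μ(2/r₁ − 1/a_t)] = 4439 m/s.
Δv₁ = v_p − v_c1 = 962.9 m/s.
At r₂: circular v_c2 = √(μ/r₂) = 1654 m/s; transfer-apoapsis v_a = √[μ(2/r₂ − 1/a_t)] = 1005 m/s.
Δv₂ = v_c2 − v_a = 649.0 m/s.
Total Δv = Δv₁ + Δv₂ = 1612 m/s.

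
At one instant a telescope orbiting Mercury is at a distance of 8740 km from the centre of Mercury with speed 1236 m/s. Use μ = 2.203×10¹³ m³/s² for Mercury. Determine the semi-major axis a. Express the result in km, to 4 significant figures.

a ≈ 6270 km

r = 8.740×10⁶ m.
Vis-viva rearranged: 1/a = 2/r − v²/μ = 2.288×10⁻⁷ − 6.935×10⁻⁸ = 1.595×10⁻⁷ m⁻¹.
a = 6.270×10⁶ m = 6270.1 km.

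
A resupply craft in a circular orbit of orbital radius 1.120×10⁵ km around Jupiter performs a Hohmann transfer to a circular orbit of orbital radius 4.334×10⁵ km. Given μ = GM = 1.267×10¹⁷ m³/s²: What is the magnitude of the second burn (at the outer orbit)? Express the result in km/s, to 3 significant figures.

r₁ = 1.120×10⁵ km = 1.120×10⁸ m.
r₂ = 4.334×10⁵ km = 4.334×10⁸ m.
Transfer ellipse a_t = (r₁ + r₂)/2 = 2.727×10⁸ m.
At r₁: circular v_c1 = √(μ/r₁) = 33630 m/s; transfer-perijove v_p = √[μ(2/r₁ − 1/a_t)] = 42400 m/s.
At r₂: circular v_c2 = √(μ/r₂) = 17100 m/s; transfer-apojove v_a = √[μ(2/r₂ − 1/a_t)] = 10960 m/s.
Δv₂ = v_c2 − v_a = 6140 m/s.
= 6.140 km/s.

Δv ≈ 6.14 km/s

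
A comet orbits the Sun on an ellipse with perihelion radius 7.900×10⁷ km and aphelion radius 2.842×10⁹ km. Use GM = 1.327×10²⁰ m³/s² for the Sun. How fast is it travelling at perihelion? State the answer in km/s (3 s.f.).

v ≈ 57.2 km/s

Semi-major axis a = (r_p + r_a)/2 = 1.4605×10⁹ km = 1.460×10¹² m.
Vis-viva: v² = μ(2/r − 1/a) = 1.327×10²⁰ × (2.532×10⁻¹¹ − 6.847×10⁻¹³) = 3.269×10⁹ m²/s².
v = 57170 m/s = 57.17 km/s.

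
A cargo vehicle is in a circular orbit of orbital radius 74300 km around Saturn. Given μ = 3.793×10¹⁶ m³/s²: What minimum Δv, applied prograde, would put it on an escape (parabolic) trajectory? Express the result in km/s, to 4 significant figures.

r = 74300 km = 7.430×10⁷ m.
Circular speed v_c = √(μ/r) = 22590 m/s.
Escape speed v_esc = √(2μ/r) = √2 × v_c = 31950 m/s.
Δv = v_esc − v_c = 9359 m/s = 9.359 km/s.

Δv ≈ 9.359 km/s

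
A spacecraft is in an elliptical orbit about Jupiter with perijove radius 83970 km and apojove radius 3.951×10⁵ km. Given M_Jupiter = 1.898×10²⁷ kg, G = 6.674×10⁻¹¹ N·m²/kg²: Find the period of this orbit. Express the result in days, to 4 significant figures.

T ≈ 0.7575 days

μ = GM = 6.674×10⁻¹¹ × 1.898×10²⁷ = 1.267×10¹⁷ m³/s².
Semi-major axis a = (r_p + r_a)/2 = (83970 + 3.9510×10⁵)/2 = 2.3954×10⁵ km = 2.395×10⁸ m.
By Kepler's third law T = 2π√(a³/μ) = 2π × 1.042×10⁴ = 6.545×10⁴ s.
= 0.7575 days.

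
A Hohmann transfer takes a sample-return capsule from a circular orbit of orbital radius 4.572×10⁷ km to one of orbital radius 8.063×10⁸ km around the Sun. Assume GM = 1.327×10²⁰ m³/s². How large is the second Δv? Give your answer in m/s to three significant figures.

r₁ = 4.572×10⁷ km = 4.572×10¹⁰ m.
r₂ = 8.063×10⁸ km = 8.063×10¹¹ m.
Transfer ellipse a_t = (r₁ + r₂)/2 = 4.260×10¹¹ m.
At r₁: circular v_c1 = √(μ/r₁) = 53870 m/s; transfer-perihelion v_p = √[μ(2/r₁ − 1/a_t)] = 74120 m/s.
At r₂: circular v_c2 = √(μ/r₂) = 12830 m/s; transfer-aphelion v_a = √[μ(2/r₂ − 1/a_t)] = 4203 m/s.
Δv₂ = v_c2 − v_a = 8626 m/s.

Δv ≈ 8630 m/s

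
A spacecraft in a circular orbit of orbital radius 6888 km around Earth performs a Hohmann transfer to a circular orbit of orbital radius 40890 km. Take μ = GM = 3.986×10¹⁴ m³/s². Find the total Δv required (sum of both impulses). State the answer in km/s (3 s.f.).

r₁ = 6888 km = 6.888×10⁶ m.
r₂ = 40890 km = 4.089×10⁷ m.
Transfer ellipse a_t = (r₁ + r₂)/2 = 2.389×10⁷ m.
At r₁: circular v_c1 = √(μ/r₁) = 7607 m/s; transfer-perigee v_p = √[μ(2/r₁ − 1/a_t)] = 9952 m/s.
Δv₁ = v_p − v_c1 = 2345 m/s.
At r₂: circular v_c2 = √(μ/r₂) = 3122 m/s; transfer-apogee v_a = √[μ(2/r₂ − 1/a_t)] = 1677 m/s.
Δv₂ = v_c2 − v_a = 1446 m/s.
Total Δv = Δv₁ + Δv₂ = 3791 m/s = 3.791 km/s.

Δv_total ≈ 3.79 km/s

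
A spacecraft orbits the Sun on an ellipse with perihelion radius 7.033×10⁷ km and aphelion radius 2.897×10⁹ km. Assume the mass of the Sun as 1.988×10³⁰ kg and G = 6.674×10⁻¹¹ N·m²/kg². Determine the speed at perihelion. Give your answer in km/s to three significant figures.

v ≈ 60.7 km/s

μ = GM = 6.674×10⁻¹¹ × 1.988×10³⁰ = 1.327×10²⁰ m³/s².
Semi-major axis a = (r_p + r_a)/2 = 1.4837×10⁹ km = 1.484×10¹² m.
Vis-viva: v² = μ(2/r − 1/a) = 1.327×10²⁰ × (2.844×10⁻¹¹ − 6.740×10⁻¹³) = 3.684×10⁹ m²/s².
v = 60690 m/s = 60.69 km/s.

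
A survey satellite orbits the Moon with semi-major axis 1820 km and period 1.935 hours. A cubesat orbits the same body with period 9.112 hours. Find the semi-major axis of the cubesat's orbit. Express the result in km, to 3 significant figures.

Kepler's third law: a³ ∝ T², so a₂ = a₁ (T₂/T₁)^(2/3).
T₂/T₁ = 4.709, (T₂/T₁)^(2/3) = 2.809.
a₂ = 1820 × 2.809 = 5113 km.

a₂ ≈ 5110 km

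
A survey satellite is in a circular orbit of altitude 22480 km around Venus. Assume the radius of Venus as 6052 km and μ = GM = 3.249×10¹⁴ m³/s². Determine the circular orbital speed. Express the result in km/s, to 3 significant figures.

r = 6052 + 22480 = 28532 km = 2.8532×10⁷ m.
For a circular orbit v = √(μ/r) = √(3.249×10¹⁴ / 2.853×10⁷) = √(1.139×10⁷) = 3374 m/s.
That is 3.374 km/s.

v ≈ 3.37 km/s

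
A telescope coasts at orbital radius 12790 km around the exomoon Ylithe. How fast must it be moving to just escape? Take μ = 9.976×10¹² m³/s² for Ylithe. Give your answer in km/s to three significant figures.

v_esc ≈ 1.25 km/s

r = 12790 km = 1.279×10⁷ m.
Escape speed v_esc = √(2μ/r) = √(2 × 9.976×10¹² / 1.279×10⁷) = √(1.560×10⁶) = 1249 m/s.
= 1.249 km/s.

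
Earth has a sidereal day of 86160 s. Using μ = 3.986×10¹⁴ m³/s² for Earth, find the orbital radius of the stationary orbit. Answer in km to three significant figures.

A synchronous orbit has period T, so by Kepler's third law a = (μT²/4π²)^(1/3).
μT²/4π² = 3.986×10¹⁴ × (8.616×10⁴)² / 39.48 = 7.495×10²² m³.
a = 4.216×10⁷ m = 42163 km.

r_sync ≈ 42200 km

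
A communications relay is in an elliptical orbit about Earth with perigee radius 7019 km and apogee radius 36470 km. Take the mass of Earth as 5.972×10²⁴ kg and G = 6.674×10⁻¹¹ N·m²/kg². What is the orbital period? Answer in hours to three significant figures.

μ = GM = 6.674×10⁻¹¹ × 5.972×10²⁴ = 3.986×10¹⁴ m³/s².
Semi-major axis a = (r_p + r_a)/2 = (7019.0 + 36470)/2 = 21744 km = 2.174×10⁷ m.
By Kepler's third law T = 2π√(a³/μ) = 2π × 5.079×10³ = 3.191×10⁴ s.
= 8.864 hours.

T ≈ 8.86 hours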